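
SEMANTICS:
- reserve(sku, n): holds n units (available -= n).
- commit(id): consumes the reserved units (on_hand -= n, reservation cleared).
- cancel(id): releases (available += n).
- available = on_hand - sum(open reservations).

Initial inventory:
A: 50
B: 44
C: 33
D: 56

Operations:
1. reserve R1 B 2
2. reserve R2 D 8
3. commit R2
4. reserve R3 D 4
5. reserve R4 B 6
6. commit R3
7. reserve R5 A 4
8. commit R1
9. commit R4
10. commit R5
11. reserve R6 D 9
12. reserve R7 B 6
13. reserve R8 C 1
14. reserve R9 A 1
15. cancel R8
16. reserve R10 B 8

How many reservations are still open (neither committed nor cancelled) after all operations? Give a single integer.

Answer: 4

Derivation:
Step 1: reserve R1 B 2 -> on_hand[A=50 B=44 C=33 D=56] avail[A=50 B=42 C=33 D=56] open={R1}
Step 2: reserve R2 D 8 -> on_hand[A=50 B=44 C=33 D=56] avail[A=50 B=42 C=33 D=48] open={R1,R2}
Step 3: commit R2 -> on_hand[A=50 B=44 C=33 D=48] avail[A=50 B=42 C=33 D=48] open={R1}
Step 4: reserve R3 D 4 -> on_hand[A=50 B=44 C=33 D=48] avail[A=50 B=42 C=33 D=44] open={R1,R3}
Step 5: reserve R4 B 6 -> on_hand[A=50 B=44 C=33 D=48] avail[A=50 B=36 C=33 D=44] open={R1,R3,R4}
Step 6: commit R3 -> on_hand[A=50 B=44 C=33 D=44] avail[A=50 B=36 C=33 D=44] open={R1,R4}
Step 7: reserve R5 A 4 -> on_hand[A=50 B=44 C=33 D=44] avail[A=46 B=36 C=33 D=44] open={R1,R4,R5}
Step 8: commit R1 -> on_hand[A=50 B=42 C=33 D=44] avail[A=46 B=36 C=33 D=44] open={R4,R5}
Step 9: commit R4 -> on_hand[A=50 B=36 C=33 D=44] avail[A=46 B=36 C=33 D=44] open={R5}
Step 10: commit R5 -> on_hand[A=46 B=36 C=33 D=44] avail[A=46 B=36 C=33 D=44] open={}
Step 11: reserve R6 D 9 -> on_hand[A=46 B=36 C=33 D=44] avail[A=46 B=36 C=33 D=35] open={R6}
Step 12: reserve R7 B 6 -> on_hand[A=46 B=36 C=33 D=44] avail[A=46 B=30 C=33 D=35] open={R6,R7}
Step 13: reserve R8 C 1 -> on_hand[A=46 B=36 C=33 D=44] avail[A=46 B=30 C=32 D=35] open={R6,R7,R8}
Step 14: reserve R9 A 1 -> on_hand[A=46 B=36 C=33 D=44] avail[A=45 B=30 C=32 D=35] open={R6,R7,R8,R9}
Step 15: cancel R8 -> on_hand[A=46 B=36 C=33 D=44] avail[A=45 B=30 C=33 D=35] open={R6,R7,R9}
Step 16: reserve R10 B 8 -> on_hand[A=46 B=36 C=33 D=44] avail[A=45 B=22 C=33 D=35] open={R10,R6,R7,R9}
Open reservations: ['R10', 'R6', 'R7', 'R9'] -> 4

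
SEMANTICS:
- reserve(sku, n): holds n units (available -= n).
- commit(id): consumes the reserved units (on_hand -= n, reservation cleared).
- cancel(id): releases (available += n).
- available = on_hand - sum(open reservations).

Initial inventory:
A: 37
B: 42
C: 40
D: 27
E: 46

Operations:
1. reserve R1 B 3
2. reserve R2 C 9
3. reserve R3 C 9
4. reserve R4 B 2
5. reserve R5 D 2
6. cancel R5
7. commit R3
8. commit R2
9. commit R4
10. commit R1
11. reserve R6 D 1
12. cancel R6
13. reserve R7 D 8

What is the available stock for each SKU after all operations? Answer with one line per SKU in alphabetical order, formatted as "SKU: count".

Step 1: reserve R1 B 3 -> on_hand[A=37 B=42 C=40 D=27 E=46] avail[A=37 B=39 C=40 D=27 E=46] open={R1}
Step 2: reserve R2 C 9 -> on_hand[A=37 B=42 C=40 D=27 E=46] avail[A=37 B=39 C=31 D=27 E=46] open={R1,R2}
Step 3: reserve R3 C 9 -> on_hand[A=37 B=42 C=40 D=27 E=46] avail[A=37 B=39 C=22 D=27 E=46] open={R1,R2,R3}
Step 4: reserve R4 B 2 -> on_hand[A=37 B=42 C=40 D=27 E=46] avail[A=37 B=37 C=22 D=27 E=46] open={R1,R2,R3,R4}
Step 5: reserve R5 D 2 -> on_hand[A=37 B=42 C=40 D=27 E=46] avail[A=37 B=37 C=22 D=25 E=46] open={R1,R2,R3,R4,R5}
Step 6: cancel R5 -> on_hand[A=37 B=42 C=40 D=27 E=46] avail[A=37 B=37 C=22 D=27 E=46] open={R1,R2,R3,R4}
Step 7: commit R3 -> on_hand[A=37 B=42 C=31 D=27 E=46] avail[A=37 B=37 C=22 D=27 E=46] open={R1,R2,R4}
Step 8: commit R2 -> on_hand[A=37 B=42 C=22 D=27 E=46] avail[A=37 B=37 C=22 D=27 E=46] open={R1,R4}
Step 9: commit R4 -> on_hand[A=37 B=40 C=22 D=27 E=46] avail[A=37 B=37 C=22 D=27 E=46] open={R1}
Step 10: commit R1 -> on_hand[A=37 B=37 C=22 D=27 E=46] avail[A=37 B=37 C=22 D=27 E=46] open={}
Step 11: reserve R6 D 1 -> on_hand[A=37 B=37 C=22 D=27 E=46] avail[A=37 B=37 C=22 D=26 E=46] open={R6}
Step 12: cancel R6 -> on_hand[A=37 B=37 C=22 D=27 E=46] avail[A=37 B=37 C=22 D=27 E=46] open={}
Step 13: reserve R7 D 8 -> on_hand[A=37 B=37 C=22 D=27 E=46] avail[A=37 B=37 C=22 D=19 E=46] open={R7}

Answer: A: 37
B: 37
C: 22
D: 19
E: 46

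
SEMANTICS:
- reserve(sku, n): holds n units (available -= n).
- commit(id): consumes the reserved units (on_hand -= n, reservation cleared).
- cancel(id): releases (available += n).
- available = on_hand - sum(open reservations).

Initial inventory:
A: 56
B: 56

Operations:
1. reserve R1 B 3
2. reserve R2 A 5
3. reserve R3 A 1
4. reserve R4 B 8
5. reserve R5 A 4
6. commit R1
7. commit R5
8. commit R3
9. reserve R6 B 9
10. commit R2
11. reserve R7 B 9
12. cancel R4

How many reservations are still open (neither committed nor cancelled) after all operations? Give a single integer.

Answer: 2

Derivation:
Step 1: reserve R1 B 3 -> on_hand[A=56 B=56] avail[A=56 B=53] open={R1}
Step 2: reserve R2 A 5 -> on_hand[A=56 B=56] avail[A=51 B=53] open={R1,R2}
Step 3: reserve R3 A 1 -> on_hand[A=56 B=56] avail[A=50 B=53] open={R1,R2,R3}
Step 4: reserve R4 B 8 -> on_hand[A=56 B=56] avail[A=50 B=45] open={R1,R2,R3,R4}
Step 5: reserve R5 A 4 -> on_hand[A=56 B=56] avail[A=46 B=45] open={R1,R2,R3,R4,R5}
Step 6: commit R1 -> on_hand[A=56 B=53] avail[A=46 B=45] open={R2,R3,R4,R5}
Step 7: commit R5 -> on_hand[A=52 B=53] avail[A=46 B=45] open={R2,R3,R4}
Step 8: commit R3 -> on_hand[A=51 B=53] avail[A=46 B=45] open={R2,R4}
Step 9: reserve R6 B 9 -> on_hand[A=51 B=53] avail[A=46 B=36] open={R2,R4,R6}
Step 10: commit R2 -> on_hand[A=46 B=53] avail[A=46 B=36] open={R4,R6}
Step 11: reserve R7 B 9 -> on_hand[A=46 B=53] avail[A=46 B=27] open={R4,R6,R7}
Step 12: cancel R4 -> on_hand[A=46 B=53] avail[A=46 B=35] open={R6,R7}
Open reservations: ['R6', 'R7'] -> 2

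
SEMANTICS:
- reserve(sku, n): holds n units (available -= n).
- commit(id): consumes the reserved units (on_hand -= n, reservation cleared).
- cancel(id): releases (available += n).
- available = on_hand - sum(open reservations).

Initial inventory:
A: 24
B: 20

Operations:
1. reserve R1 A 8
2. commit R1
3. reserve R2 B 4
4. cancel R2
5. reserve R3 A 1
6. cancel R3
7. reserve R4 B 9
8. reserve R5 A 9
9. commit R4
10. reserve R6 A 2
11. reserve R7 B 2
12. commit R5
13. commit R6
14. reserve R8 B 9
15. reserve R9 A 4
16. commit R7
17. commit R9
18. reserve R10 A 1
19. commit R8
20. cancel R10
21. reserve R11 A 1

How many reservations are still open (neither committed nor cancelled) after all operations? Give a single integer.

Step 1: reserve R1 A 8 -> on_hand[A=24 B=20] avail[A=16 B=20] open={R1}
Step 2: commit R1 -> on_hand[A=16 B=20] avail[A=16 B=20] open={}
Step 3: reserve R2 B 4 -> on_hand[A=16 B=20] avail[A=16 B=16] open={R2}
Step 4: cancel R2 -> on_hand[A=16 B=20] avail[A=16 B=20] open={}
Step 5: reserve R3 A 1 -> on_hand[A=16 B=20] avail[A=15 B=20] open={R3}
Step 6: cancel R3 -> on_hand[A=16 B=20] avail[A=16 B=20] open={}
Step 7: reserve R4 B 9 -> on_hand[A=16 B=20] avail[A=16 B=11] open={R4}
Step 8: reserve R5 A 9 -> on_hand[A=16 B=20] avail[A=7 B=11] open={R4,R5}
Step 9: commit R4 -> on_hand[A=16 B=11] avail[A=7 B=11] open={R5}
Step 10: reserve R6 A 2 -> on_hand[A=16 B=11] avail[A=5 B=11] open={R5,R6}
Step 11: reserve R7 B 2 -> on_hand[A=16 B=11] avail[A=5 B=9] open={R5,R6,R7}
Step 12: commit R5 -> on_hand[A=7 B=11] avail[A=5 B=9] open={R6,R7}
Step 13: commit R6 -> on_hand[A=5 B=11] avail[A=5 B=9] open={R7}
Step 14: reserve R8 B 9 -> on_hand[A=5 B=11] avail[A=5 B=0] open={R7,R8}
Step 15: reserve R9 A 4 -> on_hand[A=5 B=11] avail[A=1 B=0] open={R7,R8,R9}
Step 16: commit R7 -> on_hand[A=5 B=9] avail[A=1 B=0] open={R8,R9}
Step 17: commit R9 -> on_hand[A=1 B=9] avail[A=1 B=0] open={R8}
Step 18: reserve R10 A 1 -> on_hand[A=1 B=9] avail[A=0 B=0] open={R10,R8}
Step 19: commit R8 -> on_hand[A=1 B=0] avail[A=0 B=0] open={R10}
Step 20: cancel R10 -> on_hand[A=1 B=0] avail[A=1 B=0] open={}
Step 21: reserve R11 A 1 -> on_hand[A=1 B=0] avail[A=0 B=0] open={R11}
Open reservations: ['R11'] -> 1

Answer: 1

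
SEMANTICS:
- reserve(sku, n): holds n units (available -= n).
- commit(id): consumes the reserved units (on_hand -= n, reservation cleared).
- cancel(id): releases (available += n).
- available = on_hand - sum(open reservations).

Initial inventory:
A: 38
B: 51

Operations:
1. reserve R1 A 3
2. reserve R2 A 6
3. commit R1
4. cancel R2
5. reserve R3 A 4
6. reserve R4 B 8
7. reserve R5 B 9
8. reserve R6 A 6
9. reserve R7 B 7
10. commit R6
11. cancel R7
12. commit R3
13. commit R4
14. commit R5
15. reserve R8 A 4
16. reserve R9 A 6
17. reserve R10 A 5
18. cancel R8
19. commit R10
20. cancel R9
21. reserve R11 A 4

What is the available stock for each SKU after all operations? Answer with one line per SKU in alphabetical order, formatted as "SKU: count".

Step 1: reserve R1 A 3 -> on_hand[A=38 B=51] avail[A=35 B=51] open={R1}
Step 2: reserve R2 A 6 -> on_hand[A=38 B=51] avail[A=29 B=51] open={R1,R2}
Step 3: commit R1 -> on_hand[A=35 B=51] avail[A=29 B=51] open={R2}
Step 4: cancel R2 -> on_hand[A=35 B=51] avail[A=35 B=51] open={}
Step 5: reserve R3 A 4 -> on_hand[A=35 B=51] avail[A=31 B=51] open={R3}
Step 6: reserve R4 B 8 -> on_hand[A=35 B=51] avail[A=31 B=43] open={R3,R4}
Step 7: reserve R5 B 9 -> on_hand[A=35 B=51] avail[A=31 B=34] open={R3,R4,R5}
Step 8: reserve R6 A 6 -> on_hand[A=35 B=51] avail[A=25 B=34] open={R3,R4,R5,R6}
Step 9: reserve R7 B 7 -> on_hand[A=35 B=51] avail[A=25 B=27] open={R3,R4,R5,R6,R7}
Step 10: commit R6 -> on_hand[A=29 B=51] avail[A=25 B=27] open={R3,R4,R5,R7}
Step 11: cancel R7 -> on_hand[A=29 B=51] avail[A=25 B=34] open={R3,R4,R5}
Step 12: commit R3 -> on_hand[A=25 B=51] avail[A=25 B=34] open={R4,R5}
Step 13: commit R4 -> on_hand[A=25 B=43] avail[A=25 B=34] open={R5}
Step 14: commit R5 -> on_hand[A=25 B=34] avail[A=25 B=34] open={}
Step 15: reserve R8 A 4 -> on_hand[A=25 B=34] avail[A=21 B=34] open={R8}
Step 16: reserve R9 A 6 -> on_hand[A=25 B=34] avail[A=15 B=34] open={R8,R9}
Step 17: reserve R10 A 5 -> on_hand[A=25 B=34] avail[A=10 B=34] open={R10,R8,R9}
Step 18: cancel R8 -> on_hand[A=25 B=34] avail[A=14 B=34] open={R10,R9}
Step 19: commit R10 -> on_hand[A=20 B=34] avail[A=14 B=34] open={R9}
Step 20: cancel R9 -> on_hand[A=20 B=34] avail[A=20 B=34] open={}
Step 21: reserve R11 A 4 -> on_hand[A=20 B=34] avail[A=16 B=34] open={R11}

Answer: A: 16
B: 34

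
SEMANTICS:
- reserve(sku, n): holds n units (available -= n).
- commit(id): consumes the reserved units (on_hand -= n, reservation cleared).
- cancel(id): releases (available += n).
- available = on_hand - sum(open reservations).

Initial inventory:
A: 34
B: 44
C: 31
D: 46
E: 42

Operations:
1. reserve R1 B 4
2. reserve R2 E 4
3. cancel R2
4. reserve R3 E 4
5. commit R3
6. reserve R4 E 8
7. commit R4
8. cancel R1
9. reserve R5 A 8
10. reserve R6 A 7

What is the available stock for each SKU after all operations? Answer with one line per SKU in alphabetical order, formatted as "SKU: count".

Step 1: reserve R1 B 4 -> on_hand[A=34 B=44 C=31 D=46 E=42] avail[A=34 B=40 C=31 D=46 E=42] open={R1}
Step 2: reserve R2 E 4 -> on_hand[A=34 B=44 C=31 D=46 E=42] avail[A=34 B=40 C=31 D=46 E=38] open={R1,R2}
Step 3: cancel R2 -> on_hand[A=34 B=44 C=31 D=46 E=42] avail[A=34 B=40 C=31 D=46 E=42] open={R1}
Step 4: reserve R3 E 4 -> on_hand[A=34 B=44 C=31 D=46 E=42] avail[A=34 B=40 C=31 D=46 E=38] open={R1,R3}
Step 5: commit R3 -> on_hand[A=34 B=44 C=31 D=46 E=38] avail[A=34 B=40 C=31 D=46 E=38] open={R1}
Step 6: reserve R4 E 8 -> on_hand[A=34 B=44 C=31 D=46 E=38] avail[A=34 B=40 C=31 D=46 E=30] open={R1,R4}
Step 7: commit R4 -> on_hand[A=34 B=44 C=31 D=46 E=30] avail[A=34 B=40 C=31 D=46 E=30] open={R1}
Step 8: cancel R1 -> on_hand[A=34 B=44 C=31 D=46 E=30] avail[A=34 B=44 C=31 D=46 E=30] open={}
Step 9: reserve R5 A 8 -> on_hand[A=34 B=44 C=31 D=46 E=30] avail[A=26 B=44 C=31 D=46 E=30] open={R5}
Step 10: reserve R6 A 7 -> on_hand[A=34 B=44 C=31 D=46 E=30] avail[A=19 B=44 C=31 D=46 E=30] open={R5,R6}

Answer: A: 19
B: 44
C: 31
D: 46
E: 30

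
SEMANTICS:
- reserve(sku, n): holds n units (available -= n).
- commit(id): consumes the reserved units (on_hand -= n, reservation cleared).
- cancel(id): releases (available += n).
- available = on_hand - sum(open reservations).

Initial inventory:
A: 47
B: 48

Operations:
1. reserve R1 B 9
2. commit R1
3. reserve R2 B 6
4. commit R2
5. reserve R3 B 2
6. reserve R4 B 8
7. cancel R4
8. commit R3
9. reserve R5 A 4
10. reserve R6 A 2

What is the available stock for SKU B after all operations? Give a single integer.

Step 1: reserve R1 B 9 -> on_hand[A=47 B=48] avail[A=47 B=39] open={R1}
Step 2: commit R1 -> on_hand[A=47 B=39] avail[A=47 B=39] open={}
Step 3: reserve R2 B 6 -> on_hand[A=47 B=39] avail[A=47 B=33] open={R2}
Step 4: commit R2 -> on_hand[A=47 B=33] avail[A=47 B=33] open={}
Step 5: reserve R3 B 2 -> on_hand[A=47 B=33] avail[A=47 B=31] open={R3}
Step 6: reserve R4 B 8 -> on_hand[A=47 B=33] avail[A=47 B=23] open={R3,R4}
Step 7: cancel R4 -> on_hand[A=47 B=33] avail[A=47 B=31] open={R3}
Step 8: commit R3 -> on_hand[A=47 B=31] avail[A=47 B=31] open={}
Step 9: reserve R5 A 4 -> on_hand[A=47 B=31] avail[A=43 B=31] open={R5}
Step 10: reserve R6 A 2 -> on_hand[A=47 B=31] avail[A=41 B=31] open={R5,R6}
Final available[B] = 31

Answer: 31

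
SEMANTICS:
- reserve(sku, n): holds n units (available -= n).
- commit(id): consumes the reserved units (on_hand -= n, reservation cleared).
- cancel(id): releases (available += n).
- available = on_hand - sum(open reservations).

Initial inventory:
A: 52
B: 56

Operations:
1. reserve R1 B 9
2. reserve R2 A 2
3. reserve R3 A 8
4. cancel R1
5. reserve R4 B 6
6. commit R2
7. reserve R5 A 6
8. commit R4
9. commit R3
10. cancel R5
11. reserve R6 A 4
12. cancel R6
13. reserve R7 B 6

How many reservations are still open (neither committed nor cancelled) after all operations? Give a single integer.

Step 1: reserve R1 B 9 -> on_hand[A=52 B=56] avail[A=52 B=47] open={R1}
Step 2: reserve R2 A 2 -> on_hand[A=52 B=56] avail[A=50 B=47] open={R1,R2}
Step 3: reserve R3 A 8 -> on_hand[A=52 B=56] avail[A=42 B=47] open={R1,R2,R3}
Step 4: cancel R1 -> on_hand[A=52 B=56] avail[A=42 B=56] open={R2,R3}
Step 5: reserve R4 B 6 -> on_hand[A=52 B=56] avail[A=42 B=50] open={R2,R3,R4}
Step 6: commit R2 -> on_hand[A=50 B=56] avail[A=42 B=50] open={R3,R4}
Step 7: reserve R5 A 6 -> on_hand[A=50 B=56] avail[A=36 B=50] open={R3,R4,R5}
Step 8: commit R4 -> on_hand[A=50 B=50] avail[A=36 B=50] open={R3,R5}
Step 9: commit R3 -> on_hand[A=42 B=50] avail[A=36 B=50] open={R5}
Step 10: cancel R5 -> on_hand[A=42 B=50] avail[A=42 B=50] open={}
Step 11: reserve R6 A 4 -> on_hand[A=42 B=50] avail[A=38 B=50] open={R6}
Step 12: cancel R6 -> on_hand[A=42 B=50] avail[A=42 B=50] open={}
Step 13: reserve R7 B 6 -> on_hand[A=42 B=50] avail[A=42 B=44] open={R7}
Open reservations: ['R7'] -> 1

Answer: 1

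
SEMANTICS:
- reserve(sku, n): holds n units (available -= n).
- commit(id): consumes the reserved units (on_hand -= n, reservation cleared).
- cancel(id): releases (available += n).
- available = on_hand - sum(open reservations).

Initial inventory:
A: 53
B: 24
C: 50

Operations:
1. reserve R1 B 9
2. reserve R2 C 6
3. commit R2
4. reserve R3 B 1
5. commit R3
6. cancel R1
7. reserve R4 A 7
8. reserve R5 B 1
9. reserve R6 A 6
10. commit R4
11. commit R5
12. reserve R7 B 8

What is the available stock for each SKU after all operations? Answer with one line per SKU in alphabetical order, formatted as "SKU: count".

Step 1: reserve R1 B 9 -> on_hand[A=53 B=24 C=50] avail[A=53 B=15 C=50] open={R1}
Step 2: reserve R2 C 6 -> on_hand[A=53 B=24 C=50] avail[A=53 B=15 C=44] open={R1,R2}
Step 3: commit R2 -> on_hand[A=53 B=24 C=44] avail[A=53 B=15 C=44] open={R1}
Step 4: reserve R3 B 1 -> on_hand[A=53 B=24 C=44] avail[A=53 B=14 C=44] open={R1,R3}
Step 5: commit R3 -> on_hand[A=53 B=23 C=44] avail[A=53 B=14 C=44] open={R1}
Step 6: cancel R1 -> on_hand[A=53 B=23 C=44] avail[A=53 B=23 C=44] open={}
Step 7: reserve R4 A 7 -> on_hand[A=53 B=23 C=44] avail[A=46 B=23 C=44] open={R4}
Step 8: reserve R5 B 1 -> on_hand[A=53 B=23 C=44] avail[A=46 B=22 C=44] open={R4,R5}
Step 9: reserve R6 A 6 -> on_hand[A=53 B=23 C=44] avail[A=40 B=22 C=44] open={R4,R5,R6}
Step 10: commit R4 -> on_hand[A=46 B=23 C=44] avail[A=40 B=22 C=44] open={R5,R6}
Step 11: commit R5 -> on_hand[A=46 B=22 C=44] avail[A=40 B=22 C=44] open={R6}
Step 12: reserve R7 B 8 -> on_hand[A=46 B=22 C=44] avail[A=40 B=14 C=44] open={R6,R7}

Answer: A: 40
B: 14
C: 44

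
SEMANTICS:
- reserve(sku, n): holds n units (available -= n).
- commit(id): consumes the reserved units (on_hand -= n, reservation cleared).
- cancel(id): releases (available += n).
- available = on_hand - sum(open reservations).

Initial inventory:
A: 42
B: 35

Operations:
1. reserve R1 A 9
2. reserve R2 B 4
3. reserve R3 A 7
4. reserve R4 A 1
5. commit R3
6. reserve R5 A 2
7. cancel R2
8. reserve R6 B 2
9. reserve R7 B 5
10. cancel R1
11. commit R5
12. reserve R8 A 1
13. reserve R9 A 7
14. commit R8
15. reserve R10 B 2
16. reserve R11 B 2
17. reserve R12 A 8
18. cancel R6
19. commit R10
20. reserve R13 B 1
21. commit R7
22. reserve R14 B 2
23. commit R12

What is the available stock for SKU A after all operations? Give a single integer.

Answer: 16

Derivation:
Step 1: reserve R1 A 9 -> on_hand[A=42 B=35] avail[A=33 B=35] open={R1}
Step 2: reserve R2 B 4 -> on_hand[A=42 B=35] avail[A=33 B=31] open={R1,R2}
Step 3: reserve R3 A 7 -> on_hand[A=42 B=35] avail[A=26 B=31] open={R1,R2,R3}
Step 4: reserve R4 A 1 -> on_hand[A=42 B=35] avail[A=25 B=31] open={R1,R2,R3,R4}
Step 5: commit R3 -> on_hand[A=35 B=35] avail[A=25 B=31] open={R1,R2,R4}
Step 6: reserve R5 A 2 -> on_hand[A=35 B=35] avail[A=23 B=31] open={R1,R2,R4,R5}
Step 7: cancel R2 -> on_hand[A=35 B=35] avail[A=23 B=35] open={R1,R4,R5}
Step 8: reserve R6 B 2 -> on_hand[A=35 B=35] avail[A=23 B=33] open={R1,R4,R5,R6}
Step 9: reserve R7 B 5 -> on_hand[A=35 B=35] avail[A=23 B=28] open={R1,R4,R5,R6,R7}
Step 10: cancel R1 -> on_hand[A=35 B=35] avail[A=32 B=28] open={R4,R5,R6,R7}
Step 11: commit R5 -> on_hand[A=33 B=35] avail[A=32 B=28] open={R4,R6,R7}
Step 12: reserve R8 A 1 -> on_hand[A=33 B=35] avail[A=31 B=28] open={R4,R6,R7,R8}
Step 13: reserve R9 A 7 -> on_hand[A=33 B=35] avail[A=24 B=28] open={R4,R6,R7,R8,R9}
Step 14: commit R8 -> on_hand[A=32 B=35] avail[A=24 B=28] open={R4,R6,R7,R9}
Step 15: reserve R10 B 2 -> on_hand[A=32 B=35] avail[A=24 B=26] open={R10,R4,R6,R7,R9}
Step 16: reserve R11 B 2 -> on_hand[A=32 B=35] avail[A=24 B=24] open={R10,R11,R4,R6,R7,R9}
Step 17: reserve R12 A 8 -> on_hand[A=32 B=35] avail[A=16 B=24] open={R10,R11,R12,R4,R6,R7,R9}
Step 18: cancel R6 -> on_hand[A=32 B=35] avail[A=16 B=26] open={R10,R11,R12,R4,R7,R9}
Step 19: commit R10 -> on_hand[A=32 B=33] avail[A=16 B=26] open={R11,R12,R4,R7,R9}
Step 20: reserve R13 B 1 -> on_hand[A=32 B=33] avail[A=16 B=25] open={R11,R12,R13,R4,R7,R9}
Step 21: commit R7 -> on_hand[A=32 B=28] avail[A=16 B=25] open={R11,R12,R13,R4,R9}
Step 22: reserve R14 B 2 -> on_hand[A=32 B=28] avail[A=16 B=23] open={R11,R12,R13,R14,R4,R9}
Step 23: commit R12 -> on_hand[A=24 B=28] avail[A=16 B=23] open={R11,R13,R14,R4,R9}
Final available[A] = 16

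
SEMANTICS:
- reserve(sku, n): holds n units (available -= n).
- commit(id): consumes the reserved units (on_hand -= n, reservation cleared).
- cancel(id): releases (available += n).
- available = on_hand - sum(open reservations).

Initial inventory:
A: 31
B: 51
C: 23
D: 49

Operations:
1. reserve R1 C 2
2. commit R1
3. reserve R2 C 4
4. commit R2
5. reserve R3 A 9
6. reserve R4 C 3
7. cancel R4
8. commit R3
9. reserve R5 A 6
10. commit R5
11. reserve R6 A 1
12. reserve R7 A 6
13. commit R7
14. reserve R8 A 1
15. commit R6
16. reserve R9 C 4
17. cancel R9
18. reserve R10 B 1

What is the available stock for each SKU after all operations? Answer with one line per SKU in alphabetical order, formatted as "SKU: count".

Step 1: reserve R1 C 2 -> on_hand[A=31 B=51 C=23 D=49] avail[A=31 B=51 C=21 D=49] open={R1}
Step 2: commit R1 -> on_hand[A=31 B=51 C=21 D=49] avail[A=31 B=51 C=21 D=49] open={}
Step 3: reserve R2 C 4 -> on_hand[A=31 B=51 C=21 D=49] avail[A=31 B=51 C=17 D=49] open={R2}
Step 4: commit R2 -> on_hand[A=31 B=51 C=17 D=49] avail[A=31 B=51 C=17 D=49] open={}
Step 5: reserve R3 A 9 -> on_hand[A=31 B=51 C=17 D=49] avail[A=22 B=51 C=17 D=49] open={R3}
Step 6: reserve R4 C 3 -> on_hand[A=31 B=51 C=17 D=49] avail[A=22 B=51 C=14 D=49] open={R3,R4}
Step 7: cancel R4 -> on_hand[A=31 B=51 C=17 D=49] avail[A=22 B=51 C=17 D=49] open={R3}
Step 8: commit R3 -> on_hand[A=22 B=51 C=17 D=49] avail[A=22 B=51 C=17 D=49] open={}
Step 9: reserve R5 A 6 -> on_hand[A=22 B=51 C=17 D=49] avail[A=16 B=51 C=17 D=49] open={R5}
Step 10: commit R5 -> on_hand[A=16 B=51 C=17 D=49] avail[A=16 B=51 C=17 D=49] open={}
Step 11: reserve R6 A 1 -> on_hand[A=16 B=51 C=17 D=49] avail[A=15 B=51 C=17 D=49] open={R6}
Step 12: reserve R7 A 6 -> on_hand[A=16 B=51 C=17 D=49] avail[A=9 B=51 C=17 D=49] open={R6,R7}
Step 13: commit R7 -> on_hand[A=10 B=51 C=17 D=49] avail[A=9 B=51 C=17 D=49] open={R6}
Step 14: reserve R8 A 1 -> on_hand[A=10 B=51 C=17 D=49] avail[A=8 B=51 C=17 D=49] open={R6,R8}
Step 15: commit R6 -> on_hand[A=9 B=51 C=17 D=49] avail[A=8 B=51 C=17 D=49] open={R8}
Step 16: reserve R9 C 4 -> on_hand[A=9 B=51 C=17 D=49] avail[A=8 B=51 C=13 D=49] open={R8,R9}
Step 17: cancel R9 -> on_hand[A=9 B=51 C=17 D=49] avail[A=8 B=51 C=17 D=49] open={R8}
Step 18: reserve R10 B 1 -> on_hand[A=9 B=51 C=17 D=49] avail[A=8 B=50 C=17 D=49] open={R10,R8}

Answer: A: 8
B: 50
C: 17
D: 49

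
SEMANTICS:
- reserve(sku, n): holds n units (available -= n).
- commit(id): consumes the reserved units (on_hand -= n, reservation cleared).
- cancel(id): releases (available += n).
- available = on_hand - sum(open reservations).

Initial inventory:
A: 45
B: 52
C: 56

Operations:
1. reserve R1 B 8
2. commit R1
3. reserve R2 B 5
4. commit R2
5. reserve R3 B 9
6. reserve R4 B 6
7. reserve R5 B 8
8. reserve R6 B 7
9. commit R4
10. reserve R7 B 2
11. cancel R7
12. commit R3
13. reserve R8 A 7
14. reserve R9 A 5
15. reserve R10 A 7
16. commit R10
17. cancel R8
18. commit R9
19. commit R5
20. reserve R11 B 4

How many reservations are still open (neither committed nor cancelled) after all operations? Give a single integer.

Step 1: reserve R1 B 8 -> on_hand[A=45 B=52 C=56] avail[A=45 B=44 C=56] open={R1}
Step 2: commit R1 -> on_hand[A=45 B=44 C=56] avail[A=45 B=44 C=56] open={}
Step 3: reserve R2 B 5 -> on_hand[A=45 B=44 C=56] avail[A=45 B=39 C=56] open={R2}
Step 4: commit R2 -> on_hand[A=45 B=39 C=56] avail[A=45 B=39 C=56] open={}
Step 5: reserve R3 B 9 -> on_hand[A=45 B=39 C=56] avail[A=45 B=30 C=56] open={R3}
Step 6: reserve R4 B 6 -> on_hand[A=45 B=39 C=56] avail[A=45 B=24 C=56] open={R3,R4}
Step 7: reserve R5 B 8 -> on_hand[A=45 B=39 C=56] avail[A=45 B=16 C=56] open={R3,R4,R5}
Step 8: reserve R6 B 7 -> on_hand[A=45 B=39 C=56] avail[A=45 B=9 C=56] open={R3,R4,R5,R6}
Step 9: commit R4 -> on_hand[A=45 B=33 C=56] avail[A=45 B=9 C=56] open={R3,R5,R6}
Step 10: reserve R7 B 2 -> on_hand[A=45 B=33 C=56] avail[A=45 B=7 C=56] open={R3,R5,R6,R7}
Step 11: cancel R7 -> on_hand[A=45 B=33 C=56] avail[A=45 B=9 C=56] open={R3,R5,R6}
Step 12: commit R3 -> on_hand[A=45 B=24 C=56] avail[A=45 B=9 C=56] open={R5,R6}
Step 13: reserve R8 A 7 -> on_hand[A=45 B=24 C=56] avail[A=38 B=9 C=56] open={R5,R6,R8}
Step 14: reserve R9 A 5 -> on_hand[A=45 B=24 C=56] avail[A=33 B=9 C=56] open={R5,R6,R8,R9}
Step 15: reserve R10 A 7 -> on_hand[A=45 B=24 C=56] avail[A=26 B=9 C=56] open={R10,R5,R6,R8,R9}
Step 16: commit R10 -> on_hand[A=38 B=24 C=56] avail[A=26 B=9 C=56] open={R5,R6,R8,R9}
Step 17: cancel R8 -> on_hand[A=38 B=24 C=56] avail[A=33 B=9 C=56] open={R5,R6,R9}
Step 18: commit R9 -> on_hand[A=33 B=24 C=56] avail[A=33 B=9 C=56] open={R5,R6}
Step 19: commit R5 -> on_hand[A=33 B=16 C=56] avail[A=33 B=9 C=56] open={R6}
Step 20: reserve R11 B 4 -> on_hand[A=33 B=16 C=56] avail[A=33 B=5 C=56] open={R11,R6}
Open reservations: ['R11', 'R6'] -> 2

Answer: 2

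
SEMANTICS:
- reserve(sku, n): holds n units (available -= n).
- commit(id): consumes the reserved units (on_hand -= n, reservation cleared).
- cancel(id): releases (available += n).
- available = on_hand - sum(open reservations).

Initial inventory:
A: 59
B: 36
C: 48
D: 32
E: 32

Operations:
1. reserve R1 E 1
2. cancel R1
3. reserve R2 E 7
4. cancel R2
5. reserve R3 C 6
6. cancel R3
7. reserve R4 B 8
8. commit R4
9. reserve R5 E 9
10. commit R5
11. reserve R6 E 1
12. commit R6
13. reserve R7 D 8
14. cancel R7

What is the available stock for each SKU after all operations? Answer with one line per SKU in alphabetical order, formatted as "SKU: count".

Answer: A: 59
B: 28
C: 48
D: 32
E: 22

Derivation:
Step 1: reserve R1 E 1 -> on_hand[A=59 B=36 C=48 D=32 E=32] avail[A=59 B=36 C=48 D=32 E=31] open={R1}
Step 2: cancel R1 -> on_hand[A=59 B=36 C=48 D=32 E=32] avail[A=59 B=36 C=48 D=32 E=32] open={}
Step 3: reserve R2 E 7 -> on_hand[A=59 B=36 C=48 D=32 E=32] avail[A=59 B=36 C=48 D=32 E=25] open={R2}
Step 4: cancel R2 -> on_hand[A=59 B=36 C=48 D=32 E=32] avail[A=59 B=36 C=48 D=32 E=32] open={}
Step 5: reserve R3 C 6 -> on_hand[A=59 B=36 C=48 D=32 E=32] avail[A=59 B=36 C=42 D=32 E=32] open={R3}
Step 6: cancel R3 -> on_hand[A=59 B=36 C=48 D=32 E=32] avail[A=59 B=36 C=48 D=32 E=32] open={}
Step 7: reserve R4 B 8 -> on_hand[A=59 B=36 C=48 D=32 E=32] avail[A=59 B=28 C=48 D=32 E=32] open={R4}
Step 8: commit R4 -> on_hand[A=59 B=28 C=48 D=32 E=32] avail[A=59 B=28 C=48 D=32 E=32] open={}
Step 9: reserve R5 E 9 -> on_hand[A=59 B=28 C=48 D=32 E=32] avail[A=59 B=28 C=48 D=32 E=23] open={R5}
Step 10: commit R5 -> on_hand[A=59 B=28 C=48 D=32 E=23] avail[A=59 B=28 C=48 D=32 E=23] open={}
Step 11: reserve R6 E 1 -> on_hand[A=59 B=28 C=48 D=32 E=23] avail[A=59 B=28 C=48 D=32 E=22] open={R6}
Step 12: commit R6 -> on_hand[A=59 B=28 C=48 D=32 E=22] avail[A=59 B=28 C=48 D=32 E=22] open={}
Step 13: reserve R7 D 8 -> on_hand[A=59 B=28 C=48 D=32 E=22] avail[A=59 B=28 C=48 D=24 E=22] open={R7}
Step 14: cancel R7 -> on_hand[A=59 B=28 C=48 D=32 E=22] avail[A=59 B=28 C=48 D=32 E=22] open={}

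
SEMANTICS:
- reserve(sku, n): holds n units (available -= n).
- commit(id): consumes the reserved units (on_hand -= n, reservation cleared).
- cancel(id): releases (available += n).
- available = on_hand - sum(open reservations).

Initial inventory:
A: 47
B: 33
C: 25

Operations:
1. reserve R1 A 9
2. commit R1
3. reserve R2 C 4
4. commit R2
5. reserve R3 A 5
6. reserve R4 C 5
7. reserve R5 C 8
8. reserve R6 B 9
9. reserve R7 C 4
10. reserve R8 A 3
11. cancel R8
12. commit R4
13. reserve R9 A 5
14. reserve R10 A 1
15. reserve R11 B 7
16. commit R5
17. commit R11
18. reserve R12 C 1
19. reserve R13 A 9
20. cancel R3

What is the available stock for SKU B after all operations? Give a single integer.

Step 1: reserve R1 A 9 -> on_hand[A=47 B=33 C=25] avail[A=38 B=33 C=25] open={R1}
Step 2: commit R1 -> on_hand[A=38 B=33 C=25] avail[A=38 B=33 C=25] open={}
Step 3: reserve R2 C 4 -> on_hand[A=38 B=33 C=25] avail[A=38 B=33 C=21] open={R2}
Step 4: commit R2 -> on_hand[A=38 B=33 C=21] avail[A=38 B=33 C=21] open={}
Step 5: reserve R3 A 5 -> on_hand[A=38 B=33 C=21] avail[A=33 B=33 C=21] open={R3}
Step 6: reserve R4 C 5 -> on_hand[A=38 B=33 C=21] avail[A=33 B=33 C=16] open={R3,R4}
Step 7: reserve R5 C 8 -> on_hand[A=38 B=33 C=21] avail[A=33 B=33 C=8] open={R3,R4,R5}
Step 8: reserve R6 B 9 -> on_hand[A=38 B=33 C=21] avail[A=33 B=24 C=8] open={R3,R4,R5,R6}
Step 9: reserve R7 C 4 -> on_hand[A=38 B=33 C=21] avail[A=33 B=24 C=4] open={R3,R4,R5,R6,R7}
Step 10: reserve R8 A 3 -> on_hand[A=38 B=33 C=21] avail[A=30 B=24 C=4] open={R3,R4,R5,R6,R7,R8}
Step 11: cancel R8 -> on_hand[A=38 B=33 C=21] avail[A=33 B=24 C=4] open={R3,R4,R5,R6,R7}
Step 12: commit R4 -> on_hand[A=38 B=33 C=16] avail[A=33 B=24 C=4] open={R3,R5,R6,R7}
Step 13: reserve R9 A 5 -> on_hand[A=38 B=33 C=16] avail[A=28 B=24 C=4] open={R3,R5,R6,R7,R9}
Step 14: reserve R10 A 1 -> on_hand[A=38 B=33 C=16] avail[A=27 B=24 C=4] open={R10,R3,R5,R6,R7,R9}
Step 15: reserve R11 B 7 -> on_hand[A=38 B=33 C=16] avail[A=27 B=17 C=4] open={R10,R11,R3,R5,R6,R7,R9}
Step 16: commit R5 -> on_hand[A=38 B=33 C=8] avail[A=27 B=17 C=4] open={R10,R11,R3,R6,R7,R9}
Step 17: commit R11 -> on_hand[A=38 B=26 C=8] avail[A=27 B=17 C=4] open={R10,R3,R6,R7,R9}
Step 18: reserve R12 C 1 -> on_hand[A=38 B=26 C=8] avail[A=27 B=17 C=3] open={R10,R12,R3,R6,R7,R9}
Step 19: reserve R13 A 9 -> on_hand[A=38 B=26 C=8] avail[A=18 B=17 C=3] open={R10,R12,R13,R3,R6,R7,R9}
Step 20: cancel R3 -> on_hand[A=38 B=26 C=8] avail[A=23 B=17 C=3] open={R10,R12,R13,R6,R7,R9}
Final available[B] = 17

Answer: 17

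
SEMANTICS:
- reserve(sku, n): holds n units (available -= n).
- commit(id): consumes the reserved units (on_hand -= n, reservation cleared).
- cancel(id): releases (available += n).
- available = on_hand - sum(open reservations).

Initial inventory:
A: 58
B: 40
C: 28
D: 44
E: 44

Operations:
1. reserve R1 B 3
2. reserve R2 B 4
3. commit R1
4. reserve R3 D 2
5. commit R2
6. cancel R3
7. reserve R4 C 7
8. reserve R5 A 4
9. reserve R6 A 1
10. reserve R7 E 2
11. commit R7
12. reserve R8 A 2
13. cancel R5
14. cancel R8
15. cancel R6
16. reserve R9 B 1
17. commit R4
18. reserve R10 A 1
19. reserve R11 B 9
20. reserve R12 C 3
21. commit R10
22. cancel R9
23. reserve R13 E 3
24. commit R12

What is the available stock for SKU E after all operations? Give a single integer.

Answer: 39

Derivation:
Step 1: reserve R1 B 3 -> on_hand[A=58 B=40 C=28 D=44 E=44] avail[A=58 B=37 C=28 D=44 E=44] open={R1}
Step 2: reserve R2 B 4 -> on_hand[A=58 B=40 C=28 D=44 E=44] avail[A=58 B=33 C=28 D=44 E=44] open={R1,R2}
Step 3: commit R1 -> on_hand[A=58 B=37 C=28 D=44 E=44] avail[A=58 B=33 C=28 D=44 E=44] open={R2}
Step 4: reserve R3 D 2 -> on_hand[A=58 B=37 C=28 D=44 E=44] avail[A=58 B=33 C=28 D=42 E=44] open={R2,R3}
Step 5: commit R2 -> on_hand[A=58 B=33 C=28 D=44 E=44] avail[A=58 B=33 C=28 D=42 E=44] open={R3}
Step 6: cancel R3 -> on_hand[A=58 B=33 C=28 D=44 E=44] avail[A=58 B=33 C=28 D=44 E=44] open={}
Step 7: reserve R4 C 7 -> on_hand[A=58 B=33 C=28 D=44 E=44] avail[A=58 B=33 C=21 D=44 E=44] open={R4}
Step 8: reserve R5 A 4 -> on_hand[A=58 B=33 C=28 D=44 E=44] avail[A=54 B=33 C=21 D=44 E=44] open={R4,R5}
Step 9: reserve R6 A 1 -> on_hand[A=58 B=33 C=28 D=44 E=44] avail[A=53 B=33 C=21 D=44 E=44] open={R4,R5,R6}
Step 10: reserve R7 E 2 -> on_hand[A=58 B=33 C=28 D=44 E=44] avail[A=53 B=33 C=21 D=44 E=42] open={R4,R5,R6,R7}
Step 11: commit R7 -> on_hand[A=58 B=33 C=28 D=44 E=42] avail[A=53 B=33 C=21 D=44 E=42] open={R4,R5,R6}
Step 12: reserve R8 A 2 -> on_hand[A=58 B=33 C=28 D=44 E=42] avail[A=51 B=33 C=21 D=44 E=42] open={R4,R5,R6,R8}
Step 13: cancel R5 -> on_hand[A=58 B=33 C=28 D=44 E=42] avail[A=55 B=33 C=21 D=44 E=42] open={R4,R6,R8}
Step 14: cancel R8 -> on_hand[A=58 B=33 C=28 D=44 E=42] avail[A=57 B=33 C=21 D=44 E=42] open={R4,R6}
Step 15: cancel R6 -> on_hand[A=58 B=33 C=28 D=44 E=42] avail[A=58 B=33 C=21 D=44 E=42] open={R4}
Step 16: reserve R9 B 1 -> on_hand[A=58 B=33 C=28 D=44 E=42] avail[A=58 B=32 C=21 D=44 E=42] open={R4,R9}
Step 17: commit R4 -> on_hand[A=58 B=33 C=21 D=44 E=42] avail[A=58 B=32 C=21 D=44 E=42] open={R9}
Step 18: reserve R10 A 1 -> on_hand[A=58 B=33 C=21 D=44 E=42] avail[A=57 B=32 C=21 D=44 E=42] open={R10,R9}
Step 19: reserve R11 B 9 -> on_hand[A=58 B=33 C=21 D=44 E=42] avail[A=57 B=23 C=21 D=44 E=42] open={R10,R11,R9}
Step 20: reserve R12 C 3 -> on_hand[A=58 B=33 C=21 D=44 E=42] avail[A=57 B=23 C=18 D=44 E=42] open={R10,R11,R12,R9}
Step 21: commit R10 -> on_hand[A=57 B=33 C=21 D=44 E=42] avail[A=57 B=23 C=18 D=44 E=42] open={R11,R12,R9}
Step 22: cancel R9 -> on_hand[A=57 B=33 C=21 D=44 E=42] avail[A=57 B=24 C=18 D=44 E=42] open={R11,R12}
Step 23: reserve R13 E 3 -> on_hand[A=57 B=33 C=21 D=44 E=42] avail[A=57 B=24 C=18 D=44 E=39] open={R11,R12,R13}
Step 24: commit R12 -> on_hand[A=57 B=33 C=18 D=44 E=42] avail[A=57 B=24 C=18 D=44 E=39] open={R11,R13}
Final available[E] = 39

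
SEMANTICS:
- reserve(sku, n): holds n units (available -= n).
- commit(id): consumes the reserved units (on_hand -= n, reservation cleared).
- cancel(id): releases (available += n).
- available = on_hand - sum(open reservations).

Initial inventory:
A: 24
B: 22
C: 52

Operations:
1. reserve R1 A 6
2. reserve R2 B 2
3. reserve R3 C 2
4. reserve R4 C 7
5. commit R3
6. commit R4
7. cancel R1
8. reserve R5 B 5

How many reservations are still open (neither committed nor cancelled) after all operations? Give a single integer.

Step 1: reserve R1 A 6 -> on_hand[A=24 B=22 C=52] avail[A=18 B=22 C=52] open={R1}
Step 2: reserve R2 B 2 -> on_hand[A=24 B=22 C=52] avail[A=18 B=20 C=52] open={R1,R2}
Step 3: reserve R3 C 2 -> on_hand[A=24 B=22 C=52] avail[A=18 B=20 C=50] open={R1,R2,R3}
Step 4: reserve R4 C 7 -> on_hand[A=24 B=22 C=52] avail[A=18 B=20 C=43] open={R1,R2,R3,R4}
Step 5: commit R3 -> on_hand[A=24 B=22 C=50] avail[A=18 B=20 C=43] open={R1,R2,R4}
Step 6: commit R4 -> on_hand[A=24 B=22 C=43] avail[A=18 B=20 C=43] open={R1,R2}
Step 7: cancel R1 -> on_hand[A=24 B=22 C=43] avail[A=24 B=20 C=43] open={R2}
Step 8: reserve R5 B 5 -> on_hand[A=24 B=22 C=43] avail[A=24 B=15 C=43] open={R2,R5}
Open reservations: ['R2', 'R5'] -> 2

Answer: 2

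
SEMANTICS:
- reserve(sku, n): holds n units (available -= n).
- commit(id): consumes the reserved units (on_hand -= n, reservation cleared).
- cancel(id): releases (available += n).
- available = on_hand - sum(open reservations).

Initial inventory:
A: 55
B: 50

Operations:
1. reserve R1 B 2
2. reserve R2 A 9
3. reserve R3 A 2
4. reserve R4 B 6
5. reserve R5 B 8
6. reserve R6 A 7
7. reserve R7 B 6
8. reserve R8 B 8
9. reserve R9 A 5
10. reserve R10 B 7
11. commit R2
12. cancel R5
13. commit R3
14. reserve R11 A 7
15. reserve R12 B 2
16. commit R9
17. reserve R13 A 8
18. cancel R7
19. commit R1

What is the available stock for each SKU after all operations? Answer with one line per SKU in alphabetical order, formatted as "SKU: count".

Step 1: reserve R1 B 2 -> on_hand[A=55 B=50] avail[A=55 B=48] open={R1}
Step 2: reserve R2 A 9 -> on_hand[A=55 B=50] avail[A=46 B=48] open={R1,R2}
Step 3: reserve R3 A 2 -> on_hand[A=55 B=50] avail[A=44 B=48] open={R1,R2,R3}
Step 4: reserve R4 B 6 -> on_hand[A=55 B=50] avail[A=44 B=42] open={R1,R2,R3,R4}
Step 5: reserve R5 B 8 -> on_hand[A=55 B=50] avail[A=44 B=34] open={R1,R2,R3,R4,R5}
Step 6: reserve R6 A 7 -> on_hand[A=55 B=50] avail[A=37 B=34] open={R1,R2,R3,R4,R5,R6}
Step 7: reserve R7 B 6 -> on_hand[A=55 B=50] avail[A=37 B=28] open={R1,R2,R3,R4,R5,R6,R7}
Step 8: reserve R8 B 8 -> on_hand[A=55 B=50] avail[A=37 B=20] open={R1,R2,R3,R4,R5,R6,R7,R8}
Step 9: reserve R9 A 5 -> on_hand[A=55 B=50] avail[A=32 B=20] open={R1,R2,R3,R4,R5,R6,R7,R8,R9}
Step 10: reserve R10 B 7 -> on_hand[A=55 B=50] avail[A=32 B=13] open={R1,R10,R2,R3,R4,R5,R6,R7,R8,R9}
Step 11: commit R2 -> on_hand[A=46 B=50] avail[A=32 B=13] open={R1,R10,R3,R4,R5,R6,R7,R8,R9}
Step 12: cancel R5 -> on_hand[A=46 B=50] avail[A=32 B=21] open={R1,R10,R3,R4,R6,R7,R8,R9}
Step 13: commit R3 -> on_hand[A=44 B=50] avail[A=32 B=21] open={R1,R10,R4,R6,R7,R8,R9}
Step 14: reserve R11 A 7 -> on_hand[A=44 B=50] avail[A=25 B=21] open={R1,R10,R11,R4,R6,R7,R8,R9}
Step 15: reserve R12 B 2 -> on_hand[A=44 B=50] avail[A=25 B=19] open={R1,R10,R11,R12,R4,R6,R7,R8,R9}
Step 16: commit R9 -> on_hand[A=39 B=50] avail[A=25 B=19] open={R1,R10,R11,R12,R4,R6,R7,R8}
Step 17: reserve R13 A 8 -> on_hand[A=39 B=50] avail[A=17 B=19] open={R1,R10,R11,R12,R13,R4,R6,R7,R8}
Step 18: cancel R7 -> on_hand[A=39 B=50] avail[A=17 B=25] open={R1,R10,R11,R12,R13,R4,R6,R8}
Step 19: commit R1 -> on_hand[A=39 B=48] avail[A=17 B=25] open={R10,R11,R12,R13,R4,R6,R8}

Answer: A: 17
B: 25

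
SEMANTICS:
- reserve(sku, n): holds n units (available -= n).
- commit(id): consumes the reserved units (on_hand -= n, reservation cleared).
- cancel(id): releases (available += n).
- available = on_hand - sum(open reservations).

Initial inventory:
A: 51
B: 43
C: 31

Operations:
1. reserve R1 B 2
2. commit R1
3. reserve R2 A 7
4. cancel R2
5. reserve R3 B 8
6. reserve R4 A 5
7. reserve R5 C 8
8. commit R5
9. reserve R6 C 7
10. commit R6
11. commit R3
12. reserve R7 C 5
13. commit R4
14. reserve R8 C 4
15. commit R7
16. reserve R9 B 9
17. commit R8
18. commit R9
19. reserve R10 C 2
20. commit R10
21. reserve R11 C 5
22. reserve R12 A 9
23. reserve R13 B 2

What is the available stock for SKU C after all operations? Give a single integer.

Step 1: reserve R1 B 2 -> on_hand[A=51 B=43 C=31] avail[A=51 B=41 C=31] open={R1}
Step 2: commit R1 -> on_hand[A=51 B=41 C=31] avail[A=51 B=41 C=31] open={}
Step 3: reserve R2 A 7 -> on_hand[A=51 B=41 C=31] avail[A=44 B=41 C=31] open={R2}
Step 4: cancel R2 -> on_hand[A=51 B=41 C=31] avail[A=51 B=41 C=31] open={}
Step 5: reserve R3 B 8 -> on_hand[A=51 B=41 C=31] avail[A=51 B=33 C=31] open={R3}
Step 6: reserve R4 A 5 -> on_hand[A=51 B=41 C=31] avail[A=46 B=33 C=31] open={R3,R4}
Step 7: reserve R5 C 8 -> on_hand[A=51 B=41 C=31] avail[A=46 B=33 C=23] open={R3,R4,R5}
Step 8: commit R5 -> on_hand[A=51 B=41 C=23] avail[A=46 B=33 C=23] open={R3,R4}
Step 9: reserve R6 C 7 -> on_hand[A=51 B=41 C=23] avail[A=46 B=33 C=16] open={R3,R4,R6}
Step 10: commit R6 -> on_hand[A=51 B=41 C=16] avail[A=46 B=33 C=16] open={R3,R4}
Step 11: commit R3 -> on_hand[A=51 B=33 C=16] avail[A=46 B=33 C=16] open={R4}
Step 12: reserve R7 C 5 -> on_hand[A=51 B=33 C=16] avail[A=46 B=33 C=11] open={R4,R7}
Step 13: commit R4 -> on_hand[A=46 B=33 C=16] avail[A=46 B=33 C=11] open={R7}
Step 14: reserve R8 C 4 -> on_hand[A=46 B=33 C=16] avail[A=46 B=33 C=7] open={R7,R8}
Step 15: commit R7 -> on_hand[A=46 B=33 C=11] avail[A=46 B=33 C=7] open={R8}
Step 16: reserve R9 B 9 -> on_hand[A=46 B=33 C=11] avail[A=46 B=24 C=7] open={R8,R9}
Step 17: commit R8 -> on_hand[A=46 B=33 C=7] avail[A=46 B=24 C=7] open={R9}
Step 18: commit R9 -> on_hand[A=46 B=24 C=7] avail[A=46 B=24 C=7] open={}
Step 19: reserve R10 C 2 -> on_hand[A=46 B=24 C=7] avail[A=46 B=24 C=5] open={R10}
Step 20: commit R10 -> on_hand[A=46 B=24 C=5] avail[A=46 B=24 C=5] open={}
Step 21: reserve R11 C 5 -> on_hand[A=46 B=24 C=5] avail[A=46 B=24 C=0] open={R11}
Step 22: reserve R12 A 9 -> on_hand[A=46 B=24 C=5] avail[A=37 B=24 C=0] open={R11,R12}
Step 23: reserve R13 B 2 -> on_hand[A=46 B=24 C=5] avail[A=37 B=22 C=0] open={R11,R12,R13}
Final available[C] = 0

Answer: 0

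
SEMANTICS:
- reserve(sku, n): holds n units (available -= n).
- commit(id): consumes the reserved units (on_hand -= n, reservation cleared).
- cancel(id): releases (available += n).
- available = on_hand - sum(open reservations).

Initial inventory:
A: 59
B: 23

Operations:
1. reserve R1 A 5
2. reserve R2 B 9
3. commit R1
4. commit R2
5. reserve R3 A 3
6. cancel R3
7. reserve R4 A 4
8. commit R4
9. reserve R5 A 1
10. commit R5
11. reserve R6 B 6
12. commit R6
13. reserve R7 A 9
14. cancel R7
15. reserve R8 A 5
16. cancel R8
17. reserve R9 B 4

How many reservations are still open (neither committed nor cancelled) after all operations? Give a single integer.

Answer: 1

Derivation:
Step 1: reserve R1 A 5 -> on_hand[A=59 B=23] avail[A=54 B=23] open={R1}
Step 2: reserve R2 B 9 -> on_hand[A=59 B=23] avail[A=54 B=14] open={R1,R2}
Step 3: commit R1 -> on_hand[A=54 B=23] avail[A=54 B=14] open={R2}
Step 4: commit R2 -> on_hand[A=54 B=14] avail[A=54 B=14] open={}
Step 5: reserve R3 A 3 -> on_hand[A=54 B=14] avail[A=51 B=14] open={R3}
Step 6: cancel R3 -> on_hand[A=54 B=14] avail[A=54 B=14] open={}
Step 7: reserve R4 A 4 -> on_hand[A=54 B=14] avail[A=50 B=14] open={R4}
Step 8: commit R4 -> on_hand[A=50 B=14] avail[A=50 B=14] open={}
Step 9: reserve R5 A 1 -> on_hand[A=50 B=14] avail[A=49 B=14] open={R5}
Step 10: commit R5 -> on_hand[A=49 B=14] avail[A=49 B=14] open={}
Step 11: reserve R6 B 6 -> on_hand[A=49 B=14] avail[A=49 B=8] open={R6}
Step 12: commit R6 -> on_hand[A=49 B=8] avail[A=49 B=8] open={}
Step 13: reserve R7 A 9 -> on_hand[A=49 B=8] avail[A=40 B=8] open={R7}
Step 14: cancel R7 -> on_hand[A=49 B=8] avail[A=49 B=8] open={}
Step 15: reserve R8 A 5 -> on_hand[A=49 B=8] avail[A=44 B=8] open={R8}
Step 16: cancel R8 -> on_hand[A=49 B=8] avail[A=49 B=8] open={}
Step 17: reserve R9 B 4 -> on_hand[A=49 B=8] avail[A=49 B=4] open={R9}
Open reservations: ['R9'] -> 1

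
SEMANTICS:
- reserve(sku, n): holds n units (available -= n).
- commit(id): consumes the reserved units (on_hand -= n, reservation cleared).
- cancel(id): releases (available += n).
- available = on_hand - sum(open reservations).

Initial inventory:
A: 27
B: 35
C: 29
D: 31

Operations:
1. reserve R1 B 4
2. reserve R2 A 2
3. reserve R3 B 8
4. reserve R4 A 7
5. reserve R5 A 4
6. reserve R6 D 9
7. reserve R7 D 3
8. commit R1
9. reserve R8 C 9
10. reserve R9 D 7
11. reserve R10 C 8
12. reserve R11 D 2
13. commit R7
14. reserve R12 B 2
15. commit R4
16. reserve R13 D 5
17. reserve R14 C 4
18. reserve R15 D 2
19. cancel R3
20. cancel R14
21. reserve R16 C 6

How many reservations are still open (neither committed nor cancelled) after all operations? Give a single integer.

Answer: 11

Derivation:
Step 1: reserve R1 B 4 -> on_hand[A=27 B=35 C=29 D=31] avail[A=27 B=31 C=29 D=31] open={R1}
Step 2: reserve R2 A 2 -> on_hand[A=27 B=35 C=29 D=31] avail[A=25 B=31 C=29 D=31] open={R1,R2}
Step 3: reserve R3 B 8 -> on_hand[A=27 B=35 C=29 D=31] avail[A=25 B=23 C=29 D=31] open={R1,R2,R3}
Step 4: reserve R4 A 7 -> on_hand[A=27 B=35 C=29 D=31] avail[A=18 B=23 C=29 D=31] open={R1,R2,R3,R4}
Step 5: reserve R5 A 4 -> on_hand[A=27 B=35 C=29 D=31] avail[A=14 B=23 C=29 D=31] open={R1,R2,R3,R4,R5}
Step 6: reserve R6 D 9 -> on_hand[A=27 B=35 C=29 D=31] avail[A=14 B=23 C=29 D=22] open={R1,R2,R3,R4,R5,R6}
Step 7: reserve R7 D 3 -> on_hand[A=27 B=35 C=29 D=31] avail[A=14 B=23 C=29 D=19] open={R1,R2,R3,R4,R5,R6,R7}
Step 8: commit R1 -> on_hand[A=27 B=31 C=29 D=31] avail[A=14 B=23 C=29 D=19] open={R2,R3,R4,R5,R6,R7}
Step 9: reserve R8 C 9 -> on_hand[A=27 B=31 C=29 D=31] avail[A=14 B=23 C=20 D=19] open={R2,R3,R4,R5,R6,R7,R8}
Step 10: reserve R9 D 7 -> on_hand[A=27 B=31 C=29 D=31] avail[A=14 B=23 C=20 D=12] open={R2,R3,R4,R5,R6,R7,R8,R9}
Step 11: reserve R10 C 8 -> on_hand[A=27 B=31 C=29 D=31] avail[A=14 B=23 C=12 D=12] open={R10,R2,R3,R4,R5,R6,R7,R8,R9}
Step 12: reserve R11 D 2 -> on_hand[A=27 B=31 C=29 D=31] avail[A=14 B=23 C=12 D=10] open={R10,R11,R2,R3,R4,R5,R6,R7,R8,R9}
Step 13: commit R7 -> on_hand[A=27 B=31 C=29 D=28] avail[A=14 B=23 C=12 D=10] open={R10,R11,R2,R3,R4,R5,R6,R8,R9}
Step 14: reserve R12 B 2 -> on_hand[A=27 B=31 C=29 D=28] avail[A=14 B=21 C=12 D=10] open={R10,R11,R12,R2,R3,R4,R5,R6,R8,R9}
Step 15: commit R4 -> on_hand[A=20 B=31 C=29 D=28] avail[A=14 B=21 C=12 D=10] open={R10,R11,R12,R2,R3,R5,R6,R8,R9}
Step 16: reserve R13 D 5 -> on_hand[A=20 B=31 C=29 D=28] avail[A=14 B=21 C=12 D=5] open={R10,R11,R12,R13,R2,R3,R5,R6,R8,R9}
Step 17: reserve R14 C 4 -> on_hand[A=20 B=31 C=29 D=28] avail[A=14 B=21 C=8 D=5] open={R10,R11,R12,R13,R14,R2,R3,R5,R6,R8,R9}
Step 18: reserve R15 D 2 -> on_hand[A=20 B=31 C=29 D=28] avail[A=14 B=21 C=8 D=3] open={R10,R11,R12,R13,R14,R15,R2,R3,R5,R6,R8,R9}
Step 19: cancel R3 -> on_hand[A=20 B=31 C=29 D=28] avail[A=14 B=29 C=8 D=3] open={R10,R11,R12,R13,R14,R15,R2,R5,R6,R8,R9}
Step 20: cancel R14 -> on_hand[A=20 B=31 C=29 D=28] avail[A=14 B=29 C=12 D=3] open={R10,R11,R12,R13,R15,R2,R5,R6,R8,R9}
Step 21: reserve R16 C 6 -> on_hand[A=20 B=31 C=29 D=28] avail[A=14 B=29 C=6 D=3] open={R10,R11,R12,R13,R15,R16,R2,R5,R6,R8,R9}
Open reservations: ['R10', 'R11', 'R12', 'R13', 'R15', 'R16', 'R2', 'R5', 'R6', 'R8', 'R9'] -> 11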